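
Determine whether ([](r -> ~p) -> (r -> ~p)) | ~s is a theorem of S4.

Tableau for the negation ~(([](r -> ~p) -> (r -> ~p)) | ~s):
1. ~(([](r -> ~p) -> (r -> ~p)) | ~s), w0
2. ~([](r -> ~p) -> (r -> ~p)), w0   [~|-rule on 1]
3. s, w0   [~|-rule on 1]
4. [](r -> ~p), w0   [~->-rule on 2]
5. ~(r -> ~p), w0   [~->-rule on 2]
6. r, w0   [~->-rule on 5]
7. p, w0   [~->-rule on 5]
8. r -> ~p, w0   [[]-rule on 4 via w0Rw0]
9. ~p, w0   [->-rule on 8 (branches; this branch)]
Accessibility: w0Rw0
Branch closes: p and ~p both at w0.
Every branch of the negation's tableau closes; the branch above is one of them.

Valid in S4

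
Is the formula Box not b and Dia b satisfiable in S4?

1. Box not b and Dia b, w0
2. Box not b, w0   [and-rule on 1]
3. Dia b, w0   [and-rule on 1]
4. not b, w0   [Box-rule on 2 via w0Rw0]
5. b, w1   [Dia-rule on 3: fresh world w1, w0Rw1]
6. not b, w1   [Box-rule on 2 via w0Rw1]
Accessibility: w0Rw0, w0Rw1, w1Rw1
Branch closes: b and not b both at w1.
All branches of the tableau close; one closing branch shown above.

No, unsatisfiable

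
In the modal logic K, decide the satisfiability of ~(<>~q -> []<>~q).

1. ~(<>~q -> []<>~q), w0
2. <>~q, w0
3. ~[]<>~q, w0
4. ~q, w1
5. ~<>~q, w2
Accessibility: w0Rw1, w0Rw2

Yes, satisfiable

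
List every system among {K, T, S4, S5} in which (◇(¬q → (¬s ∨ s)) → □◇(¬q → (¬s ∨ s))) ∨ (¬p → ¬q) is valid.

T, S4, S5

T-tableau for the negation ¬((◇(¬q → (¬s ∨ s)) → □◇(¬q → (¬s ∨ s))) ∨ (¬p → ¬q)):
1. ¬((◇(¬q → (¬s ∨ s)) → □◇(¬q → (¬s ∨ s))) ∨ (¬p → ¬q)), 0
2. ¬(◇(¬q → (¬s ∨ s)) → □◇(¬q → (¬s ∨ s))), 0   [¬∨-rule on 1]
3. ¬(¬p → ¬q), 0   [¬∨-rule on 1]
4. ◇(¬q → (¬s ∨ s)), 0   [¬→-rule on 2]
5. ¬□◇(¬q → (¬s ∨ s)), 0   [¬→-rule on 2]
6. ¬p, 0   [¬→-rule on 3]
7. q, 0   [¬→-rule on 3]
8. ¬q → (¬s ∨ s), 1   [◇-rule on 4: fresh world 1, 0R1]
9. ¬s ∨ s, 1   [→-rule on 8 (branches; this branch)]
10. s, 1   [∨-rule on 9 (branches; this branch)]
11. ¬◇(¬q → (¬s ∨ s)), 2   [¬□-rule on 5: fresh world 2, 0R2]
12. ¬(¬q → (¬s ∨ s)), 2   [¬◇-rule on 11 via 2R2]
13. ¬q, 2   [¬→-rule on 12]
14. ¬(¬s ∨ s), 2   [¬→-rule on 12]
15. s, 2   [¬∨-rule on 14]
16. ¬s, 2   [¬∨-rule on 14]
Accessibility: 0R0, 0R1, 0R2, 1R1, 2R2
Branch closes: s and ¬s both at 2.
Every branch closes (one shown): valid in T, hence also in S4, S5 (every theorem of T is a theorem of S4 and S5).
K-tableau for the negation ¬((◇(¬q → (¬s ∨ s)) → □◇(¬q → (¬s ∨ s))) ∨ (¬p → ¬q)):
1. ¬((◇(¬q → (¬s ∨ s)) → □◇(¬q → (¬s ∨ s))) ∨ (¬p → ¬q)), 0
2. ¬(◇(¬q → (¬s ∨ s)) → □◇(¬q → (¬s ∨ s))), 0   [¬∨-rule on 1]
3. ¬(¬p → ¬q), 0   [¬∨-rule on 1]
4. ◇(¬q → (¬s ∨ s)), 0   [¬→-rule on 2]
5. ¬□◇(¬q → (¬s ∨ s)), 0   [¬→-rule on 2]
6. ¬p, 0   [¬→-rule on 3]
7. q, 0   [¬→-rule on 3]
8. ¬q → (¬s ∨ s), 1   [◇-rule on 4: fresh world 1, 0R1]
9. ¬s ∨ s, 1   [→-rule on 8 (branches; this branch)]
10. s, 1   [∨-rule on 9 (branches; this branch)]
11. ¬◇(¬q → (¬s ∨ s)), 2   [¬□-rule on 5: fresh world 2, 0R2]
Accessibility: 0R1, 0R2
Complete open branch: countermodel on a K-frame, so not valid in K.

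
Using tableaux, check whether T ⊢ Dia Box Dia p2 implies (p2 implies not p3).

Invalid (countermodel exists)

Tableau for the negation not (Dia Box Dia p2 implies (p2 implies not p3)):
1. not (Dia Box Dia p2 implies (p2 implies not p3)), 0
2. Dia Box Dia p2, 0
3. not (p2 implies not p3), 0
4. p2, 0
5. p3, 0
6. Box Dia p2, 1
7. Dia p2, 1
8. p2, 2
9. Dia p2, 2
10. p2, 3
Accessibility: 0R0, 0R1, 1R1, 1R2, 2R2, 2R3, 3R3
The negation has an open branch (countermodel exists).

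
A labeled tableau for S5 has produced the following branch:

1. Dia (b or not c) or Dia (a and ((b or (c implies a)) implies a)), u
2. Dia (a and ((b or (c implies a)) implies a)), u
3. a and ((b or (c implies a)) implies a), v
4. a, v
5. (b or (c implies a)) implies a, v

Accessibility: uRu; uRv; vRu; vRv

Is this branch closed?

No atom appears with both signs at the same world.

Not closed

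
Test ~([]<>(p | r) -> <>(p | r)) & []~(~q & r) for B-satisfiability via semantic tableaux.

1. ~([]<>(p | r) -> <>(p | r)) & []~(~q & r), w0
2. ~([]<>(p | r) -> <>(p | r)), w0
3. []~(~q & r), w0
4. []<>(p | r), w0
5. ~<>(p | r), w0
6. ~(~q & r), w0
7. <>(p | r), w0
8. ~(p | r), w0
9. ~p, w0
10. ~r, w0
11. p | r, w1
12. ~(~q & r), w1
13. <>(p | r), w1
14. ~(p | r), w1
15. ~p, w1
16. ~r, w1
17. r, w1
Accessibility: w0Rw0, w0Rw1, w1Rw0, w1Rw1
Branch closes: r and ~r both at w1.
All branches of the tableau close; one closing branch shown above.

Unsatisfiable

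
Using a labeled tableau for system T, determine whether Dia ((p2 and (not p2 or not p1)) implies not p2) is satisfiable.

Yes, satisfiable

1. Dia ((p2 and (not p2 or not p1)) implies not p2), 0
2. (p2 and (not p2 or not p1)) implies not p2, 1
3. not p2, 1
Accessibility: 0R0, 0R1, 1R1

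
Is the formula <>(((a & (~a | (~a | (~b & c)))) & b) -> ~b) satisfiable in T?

Satisfiable

1. <>(((a & (~a | (~a | (~b & c)))) & b) -> ~b), 0
2. ((a & (~a | (~a | (~b & c)))) & b) -> ~b, 1   [<>-rule on 1: fresh world 1, 0R1]
3. ~b, 1   [->-rule on 2 (branches; this branch)]
Accessibility: 0R0, 0R1, 1R1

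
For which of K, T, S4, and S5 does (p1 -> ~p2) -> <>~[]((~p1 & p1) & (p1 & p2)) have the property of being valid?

T, S4, S5

T-tableau for the negation ~((p1 -> ~p2) -> <>~[]((~p1 & p1) & (p1 & p2))):
1. ~((p1 -> ~p2) -> <>~[]((~p1 & p1) & (p1 & p2))), w0
2. p1 -> ~p2, w0   [~->-rule on 1]
3. ~<>~[]((~p1 & p1) & (p1 & p2)), w0   [~->-rule on 1]
4. []((~p1 & p1) & (p1 & p2)), w0   [~<>-rule on 3 via w0Rw0]
5. (~p1 & p1) & (p1 & p2), w0   [[]-rule on 4 via w0Rw0]
6. ~p1 & p1, w0   [&-rule on 5]
7. p1 & p2, w0   [&-rule on 5]
8. ~p1, w0   [&-rule on 6]
9. p1, w0   [&-rule on 6]
Accessibility: w0Rw0
Branch closes: p1 and ~p1 both at w0.
Every branch closes (one shown): valid in T, hence also in S4, S5 (every theorem of T is a theorem of S4 and S5).
K-tableau for the negation ~((p1 -> ~p2) -> <>~[]((~p1 & p1) & (p1 & p2))):
1. ~((p1 -> ~p2) -> <>~[]((~p1 & p1) & (p1 & p2))), w0
2. p1 -> ~p2, w0   [~->-rule on 1]
3. ~<>~[]((~p1 & p1) & (p1 & p2)), w0   [~->-rule on 1]
4. ~p2, w0   [->-rule on 2 (branches; this branch)]
Complete open branch: countermodel on a K-frame, so not valid in K.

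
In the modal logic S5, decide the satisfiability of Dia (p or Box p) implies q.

Yes, satisfiable

1. Dia (p or Box p) implies q, 0
2. q, 0
Accessibility: 0R0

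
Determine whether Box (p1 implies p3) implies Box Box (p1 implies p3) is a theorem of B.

Tableau for the negation not (Box (p1 implies p3) implies Box Box (p1 implies p3)):
1. not (Box (p1 implies p3) implies Box Box (p1 implies p3)), u
2. Box (p1 implies p3), u
3. not Box Box (p1 implies p3), u
4. p1 implies p3, u
5. p3, u
6. not Box (p1 implies p3), v
7. p1 implies p3, v
8. p3, v
9. not (p1 implies p3), w
10. p1, w
11. not p3, w
Accessibility: uRu, uRv, vRu, vRv, vRw, wRv, wRw
The negation has an open branch (countermodel exists).

No, not valid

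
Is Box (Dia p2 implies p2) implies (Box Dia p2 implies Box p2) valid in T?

Valid

Tableau for the negation not (Box (Dia p2 implies p2) implies (Box Dia p2 implies Box p2)):
1. not (Box (Dia p2 implies p2) implies (Box Dia p2 implies Box p2)), 0
2. Box (Dia p2 implies p2), 0   [neg-implies-rule on 1]
3. not (Box Dia p2 implies Box p2), 0   [neg-implies-rule on 1]
4. Box Dia p2, 0   [neg-implies-rule on 3]
5. not Box p2, 0   [neg-implies-rule on 3]
6. Dia p2 implies p2, 0   [Box-rule on 2 via 0R0]
7. Dia p2, 0   [Box-rule on 4 via 0R0]
8. p2, 0   [implies-rule on 6 (branches; this branch)]
9. not p2, 1   [neg-Box-rule on 5: fresh world 1, 0R1]
10. Dia p2 implies p2, 1   [Box-rule on 2 via 0R1]
11. Dia p2, 1   [Box-rule on 4 via 0R1]
12. not Dia p2, 1   [implies-rule on 10 (branches; this branch)]
13. p2, 2   [Dia-rule on 7: fresh world 2, 0R2]
14. Dia p2 implies p2, 2   [Box-rule on 2 via 0R2]
15. Dia p2, 2   [Box-rule on 4 via 0R2]
16. p2, 3   [Dia-rule on 11: fresh world 3, 1R3]
17. not p2, 3   [neg-Dia-rule on 12 via 1R3]
Accessibility: 0R0, 0R1, 0R2, 1R1, 1R3, 2R2, 3R3
Branch closes: p2 and not p2 both at 3.
All branches of the negation close; one closing branch shown above.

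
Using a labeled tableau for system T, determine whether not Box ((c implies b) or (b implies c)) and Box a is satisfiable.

1. not Box ((c implies b) or (b implies c)) and Box a, 0
2. not Box ((c implies b) or (b implies c)), 0
3. Box a, 0
4. a, 0
5. not ((c implies b) or (b implies c)), 1
6. not (c implies b), 1
7. not (b implies c), 1
8. c, 1
9. not b, 1
10. b, 1
11. not c, 1
Accessibility: 0R0, 0R1, 1R1
Branch closes: b and not b both at 1.
Every branch closes; the branch above is one of them.

No, unsatisfiable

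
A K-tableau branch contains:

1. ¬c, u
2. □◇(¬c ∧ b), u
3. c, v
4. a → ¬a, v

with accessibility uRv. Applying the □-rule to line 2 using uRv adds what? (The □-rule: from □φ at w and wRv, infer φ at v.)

◇(¬c ∧ b), v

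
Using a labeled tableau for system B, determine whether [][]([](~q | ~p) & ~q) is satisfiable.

1. [][]([](~q | ~p) & ~q), u
2. []([](~q | ~p) & ~q), u
3. [](~q | ~p) & ~q, u
4. [](~q | ~p), u
5. ~q, u
6. ~q | ~p, u
7. ~p, u
Accessibility: uRu

Yes, satisfiable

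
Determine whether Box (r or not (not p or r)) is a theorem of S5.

Tableau for the negation not Box (r or not (not p or r)):
1. not Box (r or not (not p or r)), w0
2. not (r or not (not p or r)), w1
3. not r, w1
4. not p or r, w1
5. not p, w1
Accessibility: w0Rw0, w0Rw1, w1Rw0, w1Rw1
The negation has an open branch (countermodel exists).

Not valid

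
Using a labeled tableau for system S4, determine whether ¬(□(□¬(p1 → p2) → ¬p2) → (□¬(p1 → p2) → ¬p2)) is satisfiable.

1. ¬(□(□¬(p1 → p2) → ¬p2) → (□¬(p1 → p2) → ¬p2)), 0
2. □(□¬(p1 → p2) → ¬p2), 0
3. ¬(□¬(p1 → p2) → ¬p2), 0
4. □¬(p1 → p2), 0
5. p2, 0
6. □¬(p1 → p2) → ¬p2, 0
7. ¬(p1 → p2), 0
8. p1, 0
9. ¬p2, 0
Accessibility: 0R0
Branch closes: p2 and ¬p2 both at 0.
(One branch shown.) All branches close.

Unsatisfiable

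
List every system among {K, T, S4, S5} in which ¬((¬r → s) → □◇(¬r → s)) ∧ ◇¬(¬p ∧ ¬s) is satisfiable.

K, T, S4

S4-tableau for the formula:
1. ¬((¬r → s) → □◇(¬r → s)) ∧ ◇¬(¬p ∧ ¬s), u
2. ¬((¬r → s) → □◇(¬r → s)), u
3. ◇¬(¬p ∧ ¬s), u
4. ¬r → s, u
5. ¬□◇(¬r → s), u
6. s, u
7. ¬(¬p ∧ ¬s), v
8. s, v
9. ¬◇(¬r → s), w
10. ¬(¬r → s), w
11. ¬r, w
12. ¬s, w
Accessibility: uRu, uRv, uRw, vRv, wRw
Complete open branch: satisfiable in S4, hence also in K, T (this S4-model is also a K-model and a T-model).
S5-tableau for the formula:
1. ¬((¬r → s) → □◇(¬r → s)) ∧ ◇¬(¬p ∧ ¬s), u
2. ¬((¬r → s) → □◇(¬r → s)), u
3. ◇¬(¬p ∧ ¬s), u
4. ¬r → s, u
5. ¬□◇(¬r → s), u
6. s, u
7. ¬(¬p ∧ ¬s), v
8. s, v
9. ¬◇(¬r → s), w
10. ¬(¬r → s), u
11. ¬r, u
12. ¬s, u
Accessibility: uRu, uRv, uRw, vRu, vRv, vRw, wRu, wRv, wRw
Branch closes: s and ¬s both at u.
Every branch closes (one shown): unsatisfiable in S5.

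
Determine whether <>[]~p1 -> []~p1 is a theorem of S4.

No, not valid

Tableau for the negation ~(<>[]~p1 -> []~p1):
1. ~(<>[]~p1 -> []~p1), w0
2. <>[]~p1, w0   [~->-rule on 1]
3. ~[]~p1, w0   [~->-rule on 1]
4. []~p1, w1   [<>-rule on 2: fresh world w1, w0Rw1]
5. ~p1, w1   [[]-rule on 4 via w1Rw1]
6. p1, w2   [~[]-rule on 3: fresh world w2, w0Rw2]
Accessibility: w0Rw0, w0Rw1, w0Rw2, w1Rw1, w2Rw2
The negation has an open branch (countermodel exists).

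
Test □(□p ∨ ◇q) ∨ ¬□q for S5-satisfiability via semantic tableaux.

Yes, satisfiable

1. □(□p ∨ ◇q) ∨ ¬□q, u
2. ¬□q, u
3. ¬q, v
Accessibility: uRu, uRv, vRu, vRv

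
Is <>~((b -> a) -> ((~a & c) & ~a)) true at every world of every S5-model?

Tableau for the negation ~<>~((b -> a) -> ((~a & c) & ~a)):
1. ~<>~((b -> a) -> ((~a & c) & ~a)), w0
2. (b -> a) -> ((~a & c) & ~a), w0
3. (~a & c) & ~a, w0
4. ~a & c, w0
5. ~a, w0
6. c, w0
Accessibility: w0Rw0
The negation has an open branch (countermodel exists).

Not valid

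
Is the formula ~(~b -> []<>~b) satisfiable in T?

Satisfiable

1. ~(~b -> []<>~b), 0
2. ~b, 0
3. ~[]<>~b, 0
4. ~<>~b, 1
5. b, 1
Accessibility: 0R0, 0R1, 1R1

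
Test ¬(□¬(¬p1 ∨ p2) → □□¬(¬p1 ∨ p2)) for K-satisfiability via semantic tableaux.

Satisfiable (open branch found)

1. ¬(□¬(¬p1 ∨ p2) → □□¬(¬p1 ∨ p2)), 0
2. □¬(¬p1 ∨ p2), 0   [¬→-rule on 1]
3. ¬□□¬(¬p1 ∨ p2), 0   [¬→-rule on 1]
4. ¬□¬(¬p1 ∨ p2), 1   [¬□-rule on 3: fresh world 1, 0R1]
5. ¬(¬p1 ∨ p2), 1   [□-rule on 2 via 0R1]
6. p1, 1   [¬∨-rule on 5]
7. ¬p2, 1   [¬∨-rule on 5]
8. ¬p1 ∨ p2, 2   [¬□-rule on 4: fresh world 2, 1R2]
9. p2, 2   [∨-rule on 8 (branches; this branch)]
Accessibility: 0R1, 1R2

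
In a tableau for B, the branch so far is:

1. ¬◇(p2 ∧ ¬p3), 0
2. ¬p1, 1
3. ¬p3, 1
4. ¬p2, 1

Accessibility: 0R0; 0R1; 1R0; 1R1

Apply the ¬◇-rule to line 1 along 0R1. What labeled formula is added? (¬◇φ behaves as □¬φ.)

¬◇φ behaves as □¬φ: propagate the negated body to each accessible world.

¬(p2 ∧ ¬p3), 1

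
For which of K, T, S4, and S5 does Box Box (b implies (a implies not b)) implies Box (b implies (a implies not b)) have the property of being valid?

T, S4, S5

T-tableau for the negation not (Box Box (b implies (a implies not b)) implies Box (b implies (a implies not b))):
1. not (Box Box (b implies (a implies not b)) implies Box (b implies (a implies not b))), u
2. Box Box (b implies (a implies not b)), u
3. not Box (b implies (a implies not b)), u
4. Box (b implies (a implies not b)), u
5. b implies (a implies not b), u
6. a implies not b, u
7. not b, u
8. not (b implies (a implies not b)), v
9. b, v
10. not (a implies not b), v
11. a, v
12. Box (b implies (a implies not b)), v
13. b implies (a implies not b), v
14. a implies not b, v
15. not b, v
Accessibility: uRu, uRv, vRv
Branch closes: b and not b both at v.
Every branch closes (one shown): valid in T, hence also in S4, S5 (every theorem of T is a theorem of S4 and S5).
K-tableau for the negation not (Box Box (b implies (a implies not b)) implies Box (b implies (a implies not b))):
1. not (Box Box (b implies (a implies not b)) implies Box (b implies (a implies not b))), u
2. Box Box (b implies (a implies not b)), u
3. not Box (b implies (a implies not b)), u
4. not (b implies (a implies not b)), v
5. b, v
6. not (a implies not b), v
7. a, v
8. Box (b implies (a implies not b)), v
Accessibility: uRv
Complete open branch: countermodel on a K-frame, so not valid in K.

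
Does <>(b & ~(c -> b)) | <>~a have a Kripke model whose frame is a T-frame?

1. <>(b & ~(c -> b)) | <>~a, u
2. <>~a, u
3. ~a, v
Accessibility: uRu, uRv, vRv

Satisfiable (open branch found)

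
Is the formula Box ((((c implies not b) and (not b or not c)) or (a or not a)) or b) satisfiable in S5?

1. Box ((((c implies not b) and (not b or not c)) or (a or not a)) or b), u
2. (((c implies not b) and (not b or not c)) or (a or not a)) or b, u
3. b, u
Accessibility: uRu

Satisfiable (open branch found)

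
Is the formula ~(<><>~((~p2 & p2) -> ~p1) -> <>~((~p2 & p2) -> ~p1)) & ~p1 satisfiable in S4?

1. ~(<><>~((~p2 & p2) -> ~p1) -> <>~((~p2 & p2) -> ~p1)) & ~p1, 0
2. ~(<><>~((~p2 & p2) -> ~p1) -> <>~((~p2 & p2) -> ~p1)), 0
3. ~p1, 0
4. <><>~((~p2 & p2) -> ~p1), 0
5. ~<>~((~p2 & p2) -> ~p1), 0
6. (~p2 & p2) -> ~p1, 0
7. ~(~p2 & p2), 0
8. ~p2, 0
9. <>~((~p2 & p2) -> ~p1), 1
10. (~p2 & p2) -> ~p1, 1
11. ~(~p2 & p2), 1
12. ~p2, 1
13. ~((~p2 & p2) -> ~p1), 2
14. ~p2 & p2, 2
15. p1, 2
16. ~p2, 2
17. p2, 2
Accessibility: 0R0, 0R1, 0R2, 1R1, 1R2, 2R2
Branch closes: p2 and ~p2 both at 2.
All branches of the tableau close; one closing branch shown above.

Unsatisfiable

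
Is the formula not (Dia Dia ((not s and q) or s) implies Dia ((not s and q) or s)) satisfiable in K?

1. not (Dia Dia ((not s and q) or s) implies Dia ((not s and q) or s)), u
2. Dia Dia ((not s and q) or s), u
3. not Dia ((not s and q) or s), u
4. Dia ((not s and q) or s), v
5. not ((not s and q) or s), v
6. not (not s and q), v
7. not s, v
8. not q, v
9. (not s and q) or s, w
10. s, w
Accessibility: uRv, vRw

Satisfiable (open branch found)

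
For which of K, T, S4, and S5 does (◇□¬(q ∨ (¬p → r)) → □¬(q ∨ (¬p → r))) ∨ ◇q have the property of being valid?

S4-tableau for the negation ¬((◇□¬(q ∨ (¬p → r)) → □¬(q ∨ (¬p → r))) ∨ ◇q):
1. ¬((◇□¬(q ∨ (¬p → r)) → □¬(q ∨ (¬p → r))) ∨ ◇q), w0
2. ¬(◇□¬(q ∨ (¬p → r)) → □¬(q ∨ (¬p → r))), w0
3. ¬◇q, w0
4. ◇□¬(q ∨ (¬p → r)), w0
5. ¬□¬(q ∨ (¬p → r)), w0
6. ¬q, w0
7. □¬(q ∨ (¬p → r)), w1
8. ¬q, w1
9. ¬(q ∨ (¬p → r)), w1
10. ¬(¬p → r), w1
11. ¬p, w1
12. ¬r, w1
13. q ∨ (¬p → r), w2
14. ¬q, w2
15. ¬p → r, w2
16. r, w2
Accessibility: w0Rw0, w0Rw1, w0Rw2, w1Rw1, w2Rw2
Complete open branch: countermodel on an S4-frame, so not valid in S4, nor in K, T (the same frame is also a K-frame and a T-frame).
S5-tableau for the negation ¬((◇□¬(q ∨ (¬p → r)) → □¬(q ∨ (¬p → r))) ∨ ◇q):
1. ¬((◇□¬(q ∨ (¬p → r)) → □¬(q ∨ (¬p → r))) ∨ ◇q), w0
2. ¬(◇□¬(q ∨ (¬p → r)) → □¬(q ∨ (¬p → r))), w0
3. ¬◇q, w0
4. ◇□¬(q ∨ (¬p → r)), w0
5. ¬□¬(q ∨ (¬p → r)), w0
6. ¬q, w0
7. □¬(q ∨ (¬p → r)), w1
8. ¬q, w1
9. ¬(q ∨ (¬p → r)), w0
10. ¬(¬p → r), w0
11. ¬p, w0
12. ¬r, w0
13. ¬(q ∨ (¬p → r)), w1
14. ¬(¬p → r), w1
15. ¬p, w1
16. ¬r, w1
17. q ∨ (¬p → r), w2
18. ¬q, w2
19. ¬(q ∨ (¬p → r)), w2
20. ¬(¬p → r), w2
21. ¬p, w2
22. ¬r, w2
23. ¬p → r, w2
24. r, w2
Accessibility: w0Rw0, w0Rw1, w0Rw2, w1Rw0, w1Rw1, w1Rw2, w2Rw0, w2Rw1, w2Rw2
Branch closes: r and ¬r both at w2.
Every branch closes (one shown): valid in S5.

S5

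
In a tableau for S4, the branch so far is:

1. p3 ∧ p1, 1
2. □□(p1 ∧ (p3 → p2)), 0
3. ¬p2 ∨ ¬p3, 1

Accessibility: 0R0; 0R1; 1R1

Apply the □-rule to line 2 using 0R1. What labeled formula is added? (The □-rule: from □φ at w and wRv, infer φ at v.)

□(p1 ∧ (p3 → p2)), 1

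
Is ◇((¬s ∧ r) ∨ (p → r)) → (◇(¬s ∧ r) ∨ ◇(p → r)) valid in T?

Valid in T

Tableau for the negation ¬(◇((¬s ∧ r) ∨ (p → r)) → (◇(¬s ∧ r) ∨ ◇(p → r))):
1. ¬(◇((¬s ∧ r) ∨ (p → r)) → (◇(¬s ∧ r) ∨ ◇(p → r))), w0
2. ◇((¬s ∧ r) ∨ (p → r)), w0
3. ¬(◇(¬s ∧ r) ∨ ◇(p → r)), w0
4. ¬◇(¬s ∧ r), w0
5. ¬◇(p → r), w0
6. ¬(¬s ∧ r), w0
7. ¬(p → r), w0
8. p, w0
9. ¬r, w0
10. (¬s ∧ r) ∨ (p → r), w1
11. ¬(¬s ∧ r), w1
12. ¬(p → r), w1
13. p, w1
14. ¬r, w1
15. p → r, w1
16. r, w1
Accessibility: w0Rw0, w0Rw1, w1Rw1
Branch closes: r and ¬r both at w1.
Every branch of the negation's tableau closes; the branch above is one of them.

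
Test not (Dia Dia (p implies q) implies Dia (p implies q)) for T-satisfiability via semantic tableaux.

Satisfiable (open branch found)

1. not (Dia Dia (p implies q) implies Dia (p implies q)), w0
2. Dia Dia (p implies q), w0
3. not Dia (p implies q), w0
4. not (p implies q), w0
5. p, w0
6. not q, w0
7. Dia (p implies q), w1
8. not (p implies q), w1
9. p, w1
10. not q, w1
11. p implies q, w2
12. q, w2
Accessibility: w0Rw0, w0Rw1, w1Rw1, w1Rw2, w2Rw2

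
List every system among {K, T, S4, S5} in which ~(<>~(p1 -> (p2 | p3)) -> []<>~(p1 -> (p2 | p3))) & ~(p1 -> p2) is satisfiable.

S4-tableau for the formula:
1. ~(<>~(p1 -> (p2 | p3)) -> []<>~(p1 -> (p2 | p3))) & ~(p1 -> p2), 0
2. ~(<>~(p1 -> (p2 | p3)) -> []<>~(p1 -> (p2 | p3))), 0
3. ~(p1 -> p2), 0
4. <>~(p1 -> (p2 | p3)), 0
5. ~[]<>~(p1 -> (p2 | p3)), 0
6. p1, 0
7. ~p2, 0
8. ~(p1 -> (p2 | p3)), 1
9. p1, 1
10. ~(p2 | p3), 1
11. ~p2, 1
12. ~p3, 1
13. ~<>~(p1 -> (p2 | p3)), 2
14. p1 -> (p2 | p3), 2
15. p2 | p3, 2
16. p3, 2
Accessibility: 0R0, 0R1, 0R2, 1R1, 2R2
Complete open branch: satisfiable in S4, hence also in K, T (this S4-model is also a K-model and a T-model).
S5-tableau for the formula:
1. ~(<>~(p1 -> (p2 | p3)) -> []<>~(p1 -> (p2 | p3))) & ~(p1 -> p2), 0
2. ~(<>~(p1 -> (p2 | p3)) -> []<>~(p1 -> (p2 | p3))), 0
3. ~(p1 -> p2), 0
4. <>~(p1 -> (p2 | p3)), 0
5. ~[]<>~(p1 -> (p2 | p3)), 0
6. p1, 0
7. ~p2, 0
8. ~(p1 -> (p2 | p3)), 1
9. p1, 1
10. ~(p2 | p3), 1
11. ~p2, 1
12. ~p3, 1
13. ~<>~(p1 -> (p2 | p3)), 2
14. p1 -> (p2 | p3), 0
15. p1 -> (p2 | p3), 1
16. p1 -> (p2 | p3), 2
17. p2 | p3, 0
18. p2 | p3, 1
19. p2 | p3, 2
20. p3, 0
21. p3, 1
Accessibility: 0R0, 0R1, 0R2, 1R0, 1R1, 1R2, 2R0, 2R1, 2R2
Branch closes: p3 and ~p3 both at 1.
Every branch closes (one shown): unsatisfiable in S5.

K, T, S4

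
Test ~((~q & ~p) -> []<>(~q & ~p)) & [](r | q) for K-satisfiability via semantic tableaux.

1. ~((~q & ~p) -> []<>(~q & ~p)) & [](r | q), 0
2. ~((~q & ~p) -> []<>(~q & ~p)), 0
3. [](r | q), 0
4. ~q & ~p, 0
5. ~[]<>(~q & ~p), 0
6. ~q, 0
7. ~p, 0
8. ~<>(~q & ~p), 1
9. r | q, 1
10. q, 1
Accessibility: 0R1

Satisfiable (open branch found)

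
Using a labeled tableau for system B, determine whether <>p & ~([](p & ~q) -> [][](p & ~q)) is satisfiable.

1. <>p & ~([](p & ~q) -> [][](p & ~q)), u
2. <>p, u
3. ~([](p & ~q) -> [][](p & ~q)), u
4. [](p & ~q), u
5. ~[][](p & ~q), u
6. p & ~q, u
7. p, u
8. ~q, u
9. p, v
10. p & ~q, v
11. ~q, v
12. ~[](p & ~q), w
13. p & ~q, w
14. p, w
15. ~q, w
16. ~(p & ~q), x
17. q, x
Accessibility: uRu, uRv, uRw, vRu, vRv, wRu, wRw, wRx, xRw, xRx

Yes, satisfiable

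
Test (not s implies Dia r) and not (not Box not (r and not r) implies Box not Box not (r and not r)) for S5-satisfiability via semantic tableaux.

Unsatisfiable

1. (not s implies Dia r) and not (not Box not (r and not r) implies Box not Box not (r and not r)), u
2. not s implies Dia r, u
3. not (not Box not (r and not r) implies Box not Box not (r and not r)), u
4. not Box not (r and not r), u
5. not Box not Box not (r and not r), u
6. Dia r, u
7. r and not r, v
8. r, v
9. not r, v
Accessibility: uRu, uRv, vRu, vRv
Branch closes: r and not r both at v.
Every branch closes; the branch above is one of them.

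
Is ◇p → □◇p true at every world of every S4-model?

Not valid

Tableau for the negation ¬(◇p → □◇p):
1. ¬(◇p → □◇p), 0
2. ◇p, 0
3. ¬□◇p, 0
4. p, 1
5. ¬◇p, 2
6. ¬p, 2
Accessibility: 0R0, 0R1, 0R2, 1R1, 2R2
The negation has an open branch (countermodel exists).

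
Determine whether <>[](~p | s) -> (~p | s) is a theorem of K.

Invalid (countermodel exists)

Tableau for the negation ~(<>[](~p | s) -> (~p | s)):
1. ~(<>[](~p | s) -> (~p | s)), u
2. <>[](~p | s), u
3. ~(~p | s), u
4. p, u
5. ~s, u
6. [](~p | s), v
Accessibility: uRv
The negation has an open branch (countermodel exists).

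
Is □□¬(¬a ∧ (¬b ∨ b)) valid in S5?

Tableau for the negation ¬□□¬(¬a ∧ (¬b ∨ b)):
1. ¬□□¬(¬a ∧ (¬b ∨ b)), u
2. ¬□¬(¬a ∧ (¬b ∨ b)), v
3. ¬a ∧ (¬b ∨ b), w
4. ¬a, w
5. ¬b ∨ b, w
6. b, w
Accessibility: uRu, uRv, uRw, vRu, vRv, vRw, wRu, wRv, wRw
The negation has an open branch (countermodel exists).

No, not valid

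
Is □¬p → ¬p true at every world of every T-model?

Tableau for the negation ¬(□¬p → ¬p):
1. ¬(□¬p → ¬p), u
2. □¬p, u
3. p, u
4. ¬p, u
Accessibility: uRu
Branch closes: p and ¬p both at u.
Every branch of the negation's tableau closes; the branch above is one of them.

Valid in T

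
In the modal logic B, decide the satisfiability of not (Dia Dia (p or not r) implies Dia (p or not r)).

1. not (Dia Dia (p or not r) implies Dia (p or not r)), u
2. Dia Dia (p or not r), u   [neg-implies-rule on 1]
3. not Dia (p or not r), u   [neg-implies-rule on 1]
4. not (p or not r), u   [neg-Dia-rule on 3 via uRu]
5. not p, u   [neg-or-rule on 4]
6. r, u   [neg-or-rule on 4]
7. Dia (p or not r), v   [Dia-rule on 2: fresh world v, uRv]
8. not (p or not r), v   [neg-Dia-rule on 3 via uRv]
9. not p, v   [neg-or-rule on 8]
10. r, v   [neg-or-rule on 8]
11. p or not r, w   [Dia-rule on 7: fresh world w, vRw]
12. not r, w   [or-rule on 11 (branches; this branch)]
Accessibility: uRu, uRv, vRu, vRv, vRw, wRv, wRw

Satisfiable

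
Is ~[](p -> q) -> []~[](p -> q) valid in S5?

Yes, valid

Tableau for the negation ~(~[](p -> q) -> []~[](p -> q)):
1. ~(~[](p -> q) -> []~[](p -> q)), u
2. ~[](p -> q), u
3. ~[]~[](p -> q), u
4. ~(p -> q), v
5. p, v
6. ~q, v
7. [](p -> q), w
8. p -> q, u
9. p -> q, v
10. p -> q, w
11. q, u
12. q, v
Accessibility: uRu, uRv, uRw, vRu, vRv, vRw, wRu, wRv, wRw
Branch closes: q and ~q both at v.
Every branch of the negation's tableau closes; the branch above is one of them.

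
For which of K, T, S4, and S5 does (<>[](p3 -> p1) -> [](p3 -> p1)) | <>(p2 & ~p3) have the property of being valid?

S5

S4-tableau for the negation ~((<>[](p3 -> p1) -> [](p3 -> p1)) | <>(p2 & ~p3)):
1. ~((<>[](p3 -> p1) -> [](p3 -> p1)) | <>(p2 & ~p3)), w0
2. ~(<>[](p3 -> p1) -> [](p3 -> p1)), w0
3. ~<>(p2 & ~p3), w0
4. <>[](p3 -> p1), w0
5. ~[](p3 -> p1), w0
6. ~(p2 & ~p3), w0
7. p3, w0
8. [](p3 -> p1), w1
9. ~(p2 & ~p3), w1
10. p3 -> p1, w1
11. p3, w1
12. p1, w1
13. ~(p3 -> p1), w2
14. p3, w2
15. ~p1, w2
16. ~(p2 & ~p3), w2
Accessibility: w0Rw0, w0Rw1, w0Rw2, w1Rw1, w2Rw2
Complete open branch: countermodel on an S4-frame, so not valid in S4, nor in K, T (the same frame is also a K-frame and a T-frame).
S5-tableau for the negation ~((<>[](p3 -> p1) -> [](p3 -> p1)) | <>(p2 & ~p3)):
1. ~((<>[](p3 -> p1) -> [](p3 -> p1)) | <>(p2 & ~p3)), w0
2. ~(<>[](p3 -> p1) -> [](p3 -> p1)), w0
3. ~<>(p2 & ~p3), w0
4. <>[](p3 -> p1), w0
5. ~[](p3 -> p1), w0
6. ~(p2 & ~p3), w0
7. p3, w0
8. [](p3 -> p1), w1
9. ~(p2 & ~p3), w1
10. p3 -> p1, w0
11. p3 -> p1, w1
12. p3, w1
13. p1, w0
14. p1, w1
15. ~(p3 -> p1), w2
16. p3, w2
17. ~p1, w2
18. ~(p2 & ~p3), w2
19. p3 -> p1, w2
20. p1, w2
Accessibility: w0Rw0, w0Rw1, w0Rw2, w1Rw0, w1Rw1, w1Rw2, w2Rw0, w2Rw1, w2Rw2
Branch closes: p1 and ~p1 both at w2.
Every branch closes (one shown): valid in S5.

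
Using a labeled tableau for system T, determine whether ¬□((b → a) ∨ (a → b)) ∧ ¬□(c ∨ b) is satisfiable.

1. ¬□((b → a) ∨ (a → b)) ∧ ¬□(c ∨ b), 0
2. ¬□((b → a) ∨ (a → b)), 0   [∧-rule on 1]
3. ¬□(c ∨ b), 0   [∧-rule on 1]
4. ¬((b → a) ∨ (a → b)), 1   [¬□-rule on 2: fresh world 1, 0R1]
5. ¬(b → a), 1   [¬∨-rule on 4]
6. ¬(a → b), 1   [¬∨-rule on 4]
7. b, 1   [¬→-rule on 5]
8. ¬a, 1   [¬→-rule on 5]
9. a, 1   [¬→-rule on 6]
10. ¬b, 1   [¬→-rule on 6]
Accessibility: 0R0, 0R1, 1R1
Branch closes: a and ¬a both at 1.
All branches of the tableau close; one closing branch shown above.

Unsatisfiable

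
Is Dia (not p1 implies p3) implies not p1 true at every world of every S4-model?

Invalid (countermodel exists)

Tableau for the negation not (Dia (not p1 implies p3) implies not p1):
1. not (Dia (not p1 implies p3) implies not p1), 0
2. Dia (not p1 implies p3), 0
3. p1, 0
4. not p1 implies p3, 1
5. p3, 1
Accessibility: 0R0, 0R1, 1R1
The negation has an open branch (countermodel exists).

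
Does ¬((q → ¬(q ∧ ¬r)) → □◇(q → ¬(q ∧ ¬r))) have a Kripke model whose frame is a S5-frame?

No, unsatisfiable

1. ¬((q → ¬(q ∧ ¬r)) → □◇(q → ¬(q ∧ ¬r))), w0
2. q → ¬(q ∧ ¬r), w0
3. ¬□◇(q → ¬(q ∧ ¬r)), w0
4. ¬(q ∧ ¬r), w0
5. r, w0
6. ¬◇(q → ¬(q ∧ ¬r)), w1
7. ¬(q → ¬(q ∧ ¬r)), w0
8. q, w0
9. q ∧ ¬r, w0
10. ¬r, w0
Accessibility: w0Rw0, w0Rw1, w1Rw0, w1Rw1
Branch closes: r and ¬r both at w0.
(One branch shown.) All branches close.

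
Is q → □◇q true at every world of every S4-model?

Tableau for the negation ¬(q → □◇q):
1. ¬(q → □◇q), u
2. q, u
3. ¬□◇q, u
4. ¬◇q, v
5. ¬q, v
Accessibility: uRu, uRv, vRv
The negation has an open branch (countermodel exists).

No, not valid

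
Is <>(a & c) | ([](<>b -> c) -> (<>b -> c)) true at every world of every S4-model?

Yes, valid

Tableau for the negation ~(<>(a & c) | ([](<>b -> c) -> (<>b -> c))):
1. ~(<>(a & c) | ([](<>b -> c) -> (<>b -> c))), 0
2. ~<>(a & c), 0   [~|-rule on 1]
3. ~([](<>b -> c) -> (<>b -> c)), 0   [~|-rule on 1]
4. [](<>b -> c), 0   [~->-rule on 3]
5. ~(<>b -> c), 0   [~->-rule on 3]
6. <>b, 0   [~->-rule on 5]
7. ~c, 0   [~->-rule on 5]
8. ~(a & c), 0   [~<>-rule on 2 via 0R0]
9. <>b -> c, 0   [[]-rule on 4 via 0R0]
10. ~<>b, 0   [->-rule on 9 (branches; this branch)]
11. ~b, 0   [~<>-rule on 10 via 0R0]
12. b, 1   [<>-rule on 6: fresh world 1, 0R1]
13. ~(a & c), 1   [~<>-rule on 2 via 0R1]
14. <>b -> c, 1   [[]-rule on 4 via 0R1]
15. ~b, 1   [~<>-rule on 10 via 0R1]
Accessibility: 0R0, 0R1, 1R1
Branch closes: b and ~b both at 1.
All branches of the negation close; one closing branch shown above.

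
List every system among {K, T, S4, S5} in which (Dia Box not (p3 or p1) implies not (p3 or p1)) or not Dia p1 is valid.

S4-tableau for the negation not ((Dia Box not (p3 or p1) implies not (p3 or p1)) or not Dia p1):
1. not ((Dia Box not (p3 or p1) implies not (p3 or p1)) or not Dia p1), 0
2. not (Dia Box not (p3 or p1) implies not (p3 or p1)), 0   [neg-or-rule on 1]
3. Dia p1, 0   [neg-or-rule on 1]
4. Dia Box not (p3 or p1), 0   [neg-implies-rule on 2]
5. p3 or p1, 0   [neg-implies-rule on 2]
6. p1, 0   [or-rule on 5 (branches; this branch)]
7. p1, 1   [Dia-rule on 3: fresh world 1, 0R1]
8. Box not (p3 or p1), 2   [Dia-rule on 4: fresh world 2, 0R2]
9. not (p3 or p1), 2   [Box-rule on 8 via 2R2]
10. not p3, 2   [neg-or-rule on 9]
11. not p1, 2   [neg-or-rule on 9]
Accessibility: 0R0, 0R1, 0R2, 1R1, 2R2
Complete open branch: countermodel on an S4-frame, so not valid in S4, nor in K, T (the same frame is also a K-frame and a T-frame).
S5-tableau for the negation not ((Dia Box not (p3 or p1) implies not (p3 or p1)) or not Dia p1):
1. not ((Dia Box not (p3 or p1) implies not (p3 or p1)) or not Dia p1), 0
2. not (Dia Box not (p3 or p1) implies not (p3 or p1)), 0   [neg-or-rule on 1]
3. Dia p1, 0   [neg-or-rule on 1]
4. Dia Box not (p3 or p1), 0   [neg-implies-rule on 2]
5. p3 or p1, 0   [neg-implies-rule on 2]
6. p1, 0   [or-rule on 5 (branches; this branch)]
7. p1, 1   [Dia-rule on 3: fresh world 1, 0R1]
8. Box not (p3 or p1), 2   [Dia-rule on 4: fresh world 2, 0R2]
9. not (p3 or p1), 0   [Box-rule on 8 via 2R0]
10. not p3, 0   [neg-or-rule on 9]
11. not p1, 0   [neg-or-rule on 9]
Accessibility: 0R0, 0R1, 0R2, 1R0, 1R1, 1R2, 2R0, 2R1, 2R2
Branch closes: p1 and not p1 both at 0.
Every branch closes (one shown): valid in S5.

S5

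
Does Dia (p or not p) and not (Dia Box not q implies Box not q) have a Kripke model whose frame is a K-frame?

1. Dia (p or not p) and not (Dia Box not q implies Box not q), 0
2. Dia (p or not p), 0
3. not (Dia Box not q implies Box not q), 0
4. Dia Box not q, 0
5. not Box not q, 0
6. p or not p, 1
7. not p, 1
8. Box not q, 2
9. q, 3
Accessibility: 0R1, 0R2, 0R3

Yes, satisfiable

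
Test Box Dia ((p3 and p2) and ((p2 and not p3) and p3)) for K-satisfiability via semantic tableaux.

1. Box Dia ((p3 and p2) and ((p2 and not p3) and p3)), 0

Yes, satisfiable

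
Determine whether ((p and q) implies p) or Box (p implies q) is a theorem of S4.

Valid in S4

Tableau for the negation not (((p and q) implies p) or Box (p implies q)):
1. not (((p and q) implies p) or Box (p implies q)), 0
2. not ((p and q) implies p), 0   [neg-or-rule on 1]
3. not Box (p implies q), 0   [neg-or-rule on 1]
4. p and q, 0   [neg-implies-rule on 2]
5. not p, 0   [neg-implies-rule on 2]
6. p, 0   [and-rule on 4]
7. q, 0   [and-rule on 4]
Accessibility: 0R0
Branch closes: p and not p both at 0.
All branches of the negation close; one closing branch shown above.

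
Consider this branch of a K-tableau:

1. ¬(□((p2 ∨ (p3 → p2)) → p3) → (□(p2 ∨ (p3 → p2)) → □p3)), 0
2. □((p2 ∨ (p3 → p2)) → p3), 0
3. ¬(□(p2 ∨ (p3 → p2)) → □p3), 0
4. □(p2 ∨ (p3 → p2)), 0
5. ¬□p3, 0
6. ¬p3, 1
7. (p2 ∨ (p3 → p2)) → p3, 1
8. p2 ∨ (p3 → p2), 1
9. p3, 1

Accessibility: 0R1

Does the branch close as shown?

Closed

Both p3 and ¬p3 appear at 1.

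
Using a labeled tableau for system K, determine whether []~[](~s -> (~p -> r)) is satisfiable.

1. []~[](~s -> (~p -> r)), w0

Yes, satisfiable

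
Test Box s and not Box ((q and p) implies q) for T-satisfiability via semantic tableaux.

Unsatisfiable

1. Box s and not Box ((q and p) implies q), 0
2. Box s, 0
3. not Box ((q and p) implies q), 0
4. s, 0
5. not ((q and p) implies q), 1
6. q and p, 1
7. not q, 1
8. q, 1
9. p, 1
Accessibility: 0R0, 0R1, 1R1
Branch closes: q and not q both at 1.
Every branch closes; the branch above is one of them.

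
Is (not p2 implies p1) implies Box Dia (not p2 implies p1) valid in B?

Valid

Tableau for the negation not ((not p2 implies p1) implies Box Dia (not p2 implies p1)):
1. not ((not p2 implies p1) implies Box Dia (not p2 implies p1)), u
2. not p2 implies p1, u
3. not Box Dia (not p2 implies p1), u
4. p1, u
5. not Dia (not p2 implies p1), v
6. not (not p2 implies p1), u
7. not p2, u
8. not p1, u
Accessibility: uRu, uRv, vRu, vRv
Branch closes: p1 and not p1 both at u.
Every branch of the negation's tableau closes; the branch above is one of them.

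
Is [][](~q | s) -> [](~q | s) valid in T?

Tableau for the negation ~([][](~q | s) -> [](~q | s)):
1. ~([][](~q | s) -> [](~q | s)), w0
2. [][](~q | s), w0   [~->-rule on 1]
3. ~[](~q | s), w0   [~->-rule on 1]
4. [](~q | s), w0   [[]-rule on 2 via w0Rw0]
5. ~q | s, w0   [[]-rule on 4 via w0Rw0]
6. s, w0   [|-rule on 5 (branches; this branch)]
7. ~(~q | s), w1   [~[]-rule on 3: fresh world w1, w0Rw1]
8. q, w1   [~|-rule on 7]
9. ~s, w1   [~|-rule on 7]
10. [](~q | s), w1   [[]-rule on 2 via w0Rw1]
11. ~q | s, w1   [[]-rule on 4 via w0Rw1]
12. s, w1   [|-rule on 11 (branches; this branch)]
Accessibility: w0Rw0, w0Rw1, w1Rw1
Branch closes: s and ~s both at w1.
Every branch of the negation's tableau closes; the branch above is one of them.

Valid in T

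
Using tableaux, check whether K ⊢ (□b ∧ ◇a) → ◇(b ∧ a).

Valid

Tableau for the negation ¬((□b ∧ ◇a) → ◇(b ∧ a)):
1. ¬((□b ∧ ◇a) → ◇(b ∧ a)), u
2. □b ∧ ◇a, u   [¬→-rule on 1]
3. ¬◇(b ∧ a), u   [¬→-rule on 1]
4. □b, u   [∧-rule on 2]
5. ◇a, u   [∧-rule on 2]
6. a, v   [◇-rule on 5: fresh world v, uRv]
7. ¬(b ∧ a), v   [¬◇-rule on 3 via uRv]
8. b, v   [□-rule on 4 via uRv]
9. ¬a, v   [¬∧-rule on 7 (branches; this branch)]
Accessibility: uRv
Branch closes: a and ¬a both at v.
Every branch of the negation's tableau closes; the branch above is one of them.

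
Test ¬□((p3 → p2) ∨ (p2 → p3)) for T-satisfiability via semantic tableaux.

1. ¬□((p3 → p2) ∨ (p2 → p3)), w0
2. ¬((p3 → p2) ∨ (p2 → p3)), w1
3. ¬(p3 → p2), w1
4. ¬(p2 → p3), w1
5. p3, w1
6. ¬p2, w1
7. p2, w1
8. ¬p3, w1
Accessibility: w0Rw0, w0Rw1, w1Rw1
Branch closes: p2 and ¬p2 both at w1.
All branches of the tableau close; one closing branch shown above.

Unsatisfiable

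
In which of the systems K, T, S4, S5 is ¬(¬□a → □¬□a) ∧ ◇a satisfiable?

S4-tableau for the formula:
1. ¬(¬□a → □¬□a) ∧ ◇a, 0
2. ¬(¬□a → □¬□a), 0   [∧-rule on 1]
3. ◇a, 0   [∧-rule on 1]
4. ¬□a, 0   [¬→-rule on 2]
5. ¬□¬□a, 0   [¬→-rule on 2]
6. a, 1   [◇-rule on 3: fresh world 1, 0R1]
7. ¬a, 2   [¬□-rule on 4: fresh world 2, 0R2]
8. □a, 3   [¬□-rule on 5: fresh world 3, 0R3]
9. a, 3   [□-rule on 8 via 3R3]
Accessibility: 0R0, 0R1, 0R2, 0R3, 1R1, 2R2, 3R3
Complete open branch: satisfiable in S4, hence also in K, T (this S4-model is also a K-model and a T-model).
S5-tableau for the formula:
1. ¬(¬□a → □¬□a) ∧ ◇a, 0
2. ¬(¬□a → □¬□a), 0   [∧-rule on 1]
3. ◇a, 0   [∧-rule on 1]
4. ¬□a, 0   [¬→-rule on 2]
5. ¬□¬□a, 0   [¬→-rule on 2]
6. a, 1   [◇-rule on 3: fresh world 1, 0R1]
7. ¬a, 2   [¬□-rule on 4: fresh world 2, 0R2]
8. □a, 3   [¬□-rule on 5: fresh world 3, 0R3]
9. a, 0   [□-rule on 8 via 3R0]
10. a, 2   [□-rule on 8 via 3R2]
Accessibility: 0R0, 0R1, 0R2, 0R3, 1R0, 1R1, 1R2, 1R3, 2R0, 2R1, 2R2, 2R3, 3R0, 3R1, 3R2, 3R3
Branch closes: a and ¬a both at 2.
Every branch closes (one shown): unsatisfiable in S5.

K, T, S4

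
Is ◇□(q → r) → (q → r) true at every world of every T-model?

No, not valid

Tableau for the negation ¬(◇□(q → r) → (q → r)):
1. ¬(◇□(q → r) → (q → r)), w0
2. ◇□(q → r), w0   [¬→-rule on 1]
3. ¬(q → r), w0   [¬→-rule on 1]
4. q, w0   [¬→-rule on 3]
5. ¬r, w0   [¬→-rule on 3]
6. □(q → r), w1   [◇-rule on 2: fresh world w1, w0Rw1]
7. q → r, w1   [□-rule on 6 via w1Rw1]
8. r, w1   [→-rule on 7 (branches; this branch)]
Accessibility: w0Rw0, w0Rw1, w1Rw1
The negation has an open branch (countermodel exists).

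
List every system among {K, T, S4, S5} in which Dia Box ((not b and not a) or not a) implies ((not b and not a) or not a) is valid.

S5-tableau for the negation not (Dia Box ((not b and not a) or not a) implies ((not b and not a) or not a)):
1. not (Dia Box ((not b and not a) or not a) implies ((not b and not a) or not a)), 0
2. Dia Box ((not b and not a) or not a), 0   [neg-implies-rule on 1]
3. not ((not b and not a) or not a), 0   [neg-implies-rule on 1]
4. not (not b and not a), 0   [neg-or-rule on 3]
5. a, 0   [neg-or-rule on 3]
6. Box ((not b and not a) or not a), 1   [Dia-rule on 2: fresh world 1, 0R1]
7. (not b and not a) or not a, 0   [Box-rule on 6 via 1R0]
8. (not b and not a) or not a, 1   [Box-rule on 6 via 1R1]
9. not b and not a, 0   [or-rule on 7 (branches; this branch)]
10. not b, 0   [and-rule on 9]
11. not a, 0   [and-rule on 9]
Accessibility: 0R0, 0R1, 1R0, 1R1
Branch closes: a and not a both at 0.
Every branch closes (one shown): valid in S5.
S4-tableau for the negation not (Dia Box ((not b and not a) or not a) implies ((not b and not a) or not a)):
1. not (Dia Box ((not b and not a) or not a) implies ((not b and not a) or not a)), 0
2. Dia Box ((not b and not a) or not a), 0   [neg-implies-rule on 1]
3. not ((not b and not a) or not a), 0   [neg-implies-rule on 1]
4. not (not b and not a), 0   [neg-or-rule on 3]
5. a, 0   [neg-or-rule on 3]
6. Box ((not b and not a) or not a), 1   [Dia-rule on 2: fresh world 1, 0R1]
7. (not b and not a) or not a, 1   [Box-rule on 6 via 1R1]
8. not a, 1   [or-rule on 7 (branches; this branch)]
Accessibility: 0R0, 0R1, 1R1
Complete open branch: countermodel on an S4-frame, so not valid in S4, nor in K, T (the same frame is also a K-frame and a T-frame).

S5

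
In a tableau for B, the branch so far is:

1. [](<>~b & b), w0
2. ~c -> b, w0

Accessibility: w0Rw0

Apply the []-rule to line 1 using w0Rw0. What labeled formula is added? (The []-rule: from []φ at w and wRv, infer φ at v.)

<>~b & b, w0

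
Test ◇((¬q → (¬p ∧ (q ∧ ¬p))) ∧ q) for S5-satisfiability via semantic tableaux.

Satisfiable

1. ◇((¬q → (¬p ∧ (q ∧ ¬p))) ∧ q), 0
2. (¬q → (¬p ∧ (q ∧ ¬p))) ∧ q, 1
3. ¬q → (¬p ∧ (q ∧ ¬p)), 1
4. q, 1
5. ¬p ∧ (q ∧ ¬p), 1
6. ¬p, 1
7. q ∧ ¬p, 1
Accessibility: 0R0, 0R1, 1R0, 1R1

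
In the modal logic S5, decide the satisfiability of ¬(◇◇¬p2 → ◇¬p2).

1. ¬(◇◇¬p2 → ◇¬p2), w0
2. ◇◇¬p2, w0   [¬→-rule on 1]
3. ¬◇¬p2, w0   [¬→-rule on 1]
4. p2, w0   [¬◇-rule on 3 via w0Rw0]
5. ◇¬p2, w1   [◇-rule on 2: fresh world w1, w0Rw1]
6. p2, w1   [¬◇-rule on 3 via w0Rw1]
7. ¬p2, w2   [◇-rule on 5: fresh world w2, w1Rw2]
8. p2, w2   [¬◇-rule on 3 via w0Rw2]
Accessibility: w0Rw0, w0Rw1, w0Rw2, w1Rw0, w1Rw1, w1Rw2, w2Rw0, w2Rw1, w2Rw2
Branch closes: p2 and ¬p2 both at w2.
Every branch closes; the branch above is one of them.

Unsatisfiable (every branch closes)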